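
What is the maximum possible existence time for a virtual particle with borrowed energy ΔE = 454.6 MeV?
7.239 × 10^-25 s

Using the energy-time uncertainty principle:
ΔEΔt ≥ ℏ/2

For a virtual particle borrowing energy ΔE, the maximum lifetime is:
Δt_max = ℏ/(2ΔE)

Converting energy:
ΔE = 454.6 MeV = 7.283e-11 J

Δt_max = (1.055e-34 J·s) / (2 × 7.283e-11 J)
Δt_max = 7.239e-25 s = 7.239 × 10^-25 s

Virtual particles with higher borrowed energy exist for shorter times.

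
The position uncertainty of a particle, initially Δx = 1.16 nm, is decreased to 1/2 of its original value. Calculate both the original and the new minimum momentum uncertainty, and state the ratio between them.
Original Δp_min = 4.546 × 10^-26 kg·m/s; new Δp'_min = 9.091 × 10^-26 kg·m/s; ratio Δp'_min/Δp_min = 2.

From the uncertainty principle ΔxΔp ≥ ℏ/2, the minimum momentum uncertainty is Δp_min = ℏ/(2Δx).

Original (Δx = 1.16 nm = 1.160e-09 m):
Δp_min = (1.055e-34 J·s)/(2 × 1.160e-09 m) = 4.546e-26 kg·m/s

When Δx → (1/2)Δx:
Δp'_min = ℏ/(2 × (1/2)Δx) = 2 × ℏ/(2Δx) = 2 × Δp_min
Δp'_min = 2 × 4.546e-26 kg·m/s = 9.091e-26 kg·m/s

Since Δp_min ∝ 1/Δx, when Δx is decreased to 1/2 of its original value, Δp_min increases to 2 times its original value.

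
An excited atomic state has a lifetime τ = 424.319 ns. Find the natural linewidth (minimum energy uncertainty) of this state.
775.610 peV

Using the energy-time uncertainty principle:
ΔEΔt ≥ ℏ/2

The lifetime τ represents the time uncertainty Δt.
The natural linewidth (minimum energy uncertainty) is:

ΔE = ℏ/(2τ)
ΔE = (1.055e-34 J·s) / (2 × 4.243e-07 s)
ΔE = 1.243e-28 J = 775.610 peV

This natural linewidth limits the precision of spectroscopic measurements.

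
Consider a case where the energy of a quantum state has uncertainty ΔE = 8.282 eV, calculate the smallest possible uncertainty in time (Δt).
39.738 as

Using the energy-time uncertainty principle:
ΔEΔt ≥ ℏ/2

The minimum uncertainty in time is:
Δt_min = ℏ/(2ΔE)
Δt_min = (1.055e-34 J·s) / (2 × 1.327e-18 J)
Δt_min = 3.974e-17 s = 39.738 as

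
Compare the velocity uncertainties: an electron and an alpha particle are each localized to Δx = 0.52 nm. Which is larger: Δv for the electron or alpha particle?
The electron has the larger minimum velocity uncertainty, by a ratio of 7294.3.

For both particles, Δp_min = ℏ/(2Δx) = 1.014e-25 kg·m/s (same for both).

The velocity uncertainty is Δv = Δp/m:
- electron: Δv = 1.014e-25 / 9.109e-31 = 1.113e+05 m/s = 111.315 km/s
- alpha particle: Δv = 1.014e-25 / 6.645e-27 = 1.526e+01 m/s = 15.261 m/s

Ratio: 1.113e+05 / 1.526e+01 = 7294.3

The lighter particle has larger velocity uncertainty because Δv ∝ 1/m.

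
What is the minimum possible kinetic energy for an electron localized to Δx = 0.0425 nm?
5.273 eV

Localizing a particle requires giving it sufficient momentum uncertainty:

1. From uncertainty principle: Δp ≥ ℏ/(2Δx)
   Δp_min = (1.055e-34 J·s) / (2 × 4.250e-11 m)
   Δp_min = 1.241e-24 kg·m/s

2. This momentum uncertainty corresponds to kinetic energy:
   KE ≈ (Δp)²/(2m) = (1.241e-24)²/(2 × 9.109e-31 kg)
   KE = 8.449e-19 J = 5.273 eV

Tighter localization requires more energy.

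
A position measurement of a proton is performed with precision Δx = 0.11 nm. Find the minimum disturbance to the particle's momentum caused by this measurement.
4.794 × 10^-25 kg·m/s

The uncertainty principle implies that measuring position disturbs momentum:
ΔxΔp ≥ ℏ/2

When we measure position with precision Δx, we necessarily introduce a momentum uncertainty:
Δp ≥ ℏ/(2Δx)
Δp_min = (1.055e-34 J·s) / (2 × 1.100e-10 m)
Δp_min = 4.794e-25 kg·m/s

The more precisely we measure position, the greater the momentum disturbance.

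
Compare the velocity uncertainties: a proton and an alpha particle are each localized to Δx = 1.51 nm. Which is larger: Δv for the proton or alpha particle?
The proton has the larger minimum velocity uncertainty, by a ratio of 4.0.

For both particles, Δp_min = ℏ/(2Δx) = 3.492e-26 kg·m/s (same for both).

The velocity uncertainty is Δv = Δp/m:
- proton: Δv = 3.492e-26 / 1.673e-27 = 2.088e+01 m/s = 20.877 m/s
- alpha particle: Δv = 3.492e-26 / 6.645e-27 = 5.255e+00 m/s = 5.255 m/s

Ratio: 2.088e+01 / 5.255e+00 = 4.0

The lighter particle has larger velocity uncertainty because Δv ∝ 1/m.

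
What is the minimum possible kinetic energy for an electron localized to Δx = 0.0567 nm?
2.963 eV

Localizing a particle requires giving it sufficient momentum uncertainty:

1. From uncertainty principle: Δp ≥ ℏ/(2Δx)
   Δp_min = (1.055e-34 J·s) / (2 × 5.670e-11 m)
   Δp_min = 9.300e-25 kg·m/s

2. This momentum uncertainty corresponds to kinetic energy:
   KE ≈ (Δp)²/(2m) = (9.300e-25)²/(2 × 9.109e-31 kg)
   KE = 4.747e-19 J = 2.963 eV

Tighter localization requires more energy.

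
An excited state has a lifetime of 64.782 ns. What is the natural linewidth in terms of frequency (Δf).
1.228 MHz

Using the energy-time uncertainty principle and E = hf:
ΔEΔt ≥ ℏ/2
hΔf·Δt ≥ ℏ/2

The minimum frequency uncertainty is:
Δf = ℏ/(2hτ) = 1/(4πτ)
Δf = 1/(4π × 6.478e-08 s)
Δf = 1.228e+06 Hz = 1.228 MHz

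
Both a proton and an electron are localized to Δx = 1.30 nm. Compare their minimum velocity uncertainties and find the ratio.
The electron has the larger minimum velocity uncertainty, by a ratio of 1836.2.

For both particles, Δp_min = ℏ/(2Δx) = 4.056e-26 kg·m/s (same for both).

The velocity uncertainty is Δv = Δp/m:
- proton: Δv = 4.056e-26 / 1.673e-27 = 2.425e+01 m/s = 24.250 m/s
- electron: Δv = 4.056e-26 / 9.109e-31 = 4.453e+04 m/s = 44.526 km/s

Ratio: 4.453e+04 / 2.425e+01 = 1836.2

The lighter particle has larger velocity uncertainty because Δv ∝ 1/m.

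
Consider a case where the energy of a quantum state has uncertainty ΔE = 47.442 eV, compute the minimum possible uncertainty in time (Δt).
6.937 as

Using the energy-time uncertainty principle:
ΔEΔt ≥ ℏ/2

The minimum uncertainty in time is:
Δt_min = ℏ/(2ΔE)
Δt_min = (1.055e-34 J·s) / (2 × 7.601e-18 J)
Δt_min = 6.937e-18 s = 6.937 as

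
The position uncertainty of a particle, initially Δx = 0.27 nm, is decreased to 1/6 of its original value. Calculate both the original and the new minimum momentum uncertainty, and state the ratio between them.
Original Δp_min = 1.953 × 10^-25 kg·m/s; new Δp'_min = 1.172 × 10^-24 kg·m/s; ratio Δp'_min/Δp_min = 6.

From the uncertainty principle ΔxΔp ≥ ℏ/2, the minimum momentum uncertainty is Δp_min = ℏ/(2Δx).

Original (Δx = 0.27 nm = 2.700e-10 m):
Δp_min = (1.055e-34 J·s)/(2 × 2.700e-10 m) = 1.953e-25 kg·m/s

When Δx → (1/6)Δx:
Δp'_min = ℏ/(2 × (1/6)Δx) = 6 × ℏ/(2Δx) = 6 × Δp_min
Δp'_min = 6 × 1.953e-25 kg·m/s = 1.172e-24 kg·m/s

Since Δp_min ∝ 1/Δx, when Δx is decreased to 1/6 of its original value, Δp_min increases to 6 times its original value.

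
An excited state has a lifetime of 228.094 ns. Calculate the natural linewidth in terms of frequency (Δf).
348.880 kHz

Using the energy-time uncertainty principle and E = hf:
ΔEΔt ≥ ℏ/2
hΔf·Δt ≥ ℏ/2

The minimum frequency uncertainty is:
Δf = ℏ/(2hτ) = 1/(4πτ)
Δf = 1/(4π × 2.281e-07 s)
Δf = 3.489e+05 Hz = 348.880 kHz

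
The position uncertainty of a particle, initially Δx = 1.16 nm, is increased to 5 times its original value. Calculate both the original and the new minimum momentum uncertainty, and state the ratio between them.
Original Δp_min = 4.546 × 10^-26 kg·m/s; new Δp'_min = 9.091 × 10^-27 kg·m/s; ratio Δp'_min/Δp_min = 1/5.

From the uncertainty principle ΔxΔp ≥ ℏ/2, the minimum momentum uncertainty is Δp_min = ℏ/(2Δx).

Original (Δx = 1.16 nm = 1.160e-09 m):
Δp_min = (1.055e-34 J·s)/(2 × 1.160e-09 m) = 4.546e-26 kg·m/s

When Δx → 5Δx:
Δp'_min = ℏ/(2 × 5Δx) = (1/5) × ℏ/(2Δx) = (1/5) × Δp_min
Δp'_min = 1/5 × 4.546e-26 kg·m/s = 9.091e-27 kg·m/s

Since Δp_min ∝ 1/Δx, when Δx is increased to 5 times its original value, Δp_min decreases to 1/5 of its original value.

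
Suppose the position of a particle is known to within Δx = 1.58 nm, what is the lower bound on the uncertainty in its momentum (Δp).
3.337 × 10^-26 kg·m/s

Using the Heisenberg uncertainty principle:
ΔxΔp ≥ ℏ/2

The minimum uncertainty in momentum is:
Δp_min = ℏ/(2Δx)
Δp_min = (1.055e-34 J·s) / (2 × 1.580e-09 m)
Δp_min = 3.337e-26 kg·m/s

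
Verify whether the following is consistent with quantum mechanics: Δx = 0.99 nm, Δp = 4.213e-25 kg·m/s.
Yes, it satisfies the uncertainty principle.

Calculate the product ΔxΔp:
ΔxΔp = (9.900e-10 m) × (4.213e-25 kg·m/s)
ΔxΔp = 4.171e-34 J·s

Compare to the minimum allowed value ℏ/2:
ℏ/2 = 5.273e-35 J·s

Since ΔxΔp = 4.171e-34 J·s ≥ 5.273e-35 J·s = ℏ/2,
the measurement satisfies the uncertainty principle.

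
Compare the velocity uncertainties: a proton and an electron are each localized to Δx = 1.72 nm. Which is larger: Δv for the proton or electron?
The electron has the larger minimum velocity uncertainty, by a ratio of 1836.2.

For both particles, Δp_min = ℏ/(2Δx) = 3.066e-26 kg·m/s (same for both).

The velocity uncertainty is Δv = Δp/m:
- proton: Δv = 3.066e-26 / 1.673e-27 = 1.833e+01 m/s = 18.328 m/s
- electron: Δv = 3.066e-26 / 9.109e-31 = 3.365e+04 m/s = 33.653 km/s

Ratio: 3.365e+04 / 1.833e+01 = 1836.2

The lighter particle has larger velocity uncertainty because Δv ∝ 1/m.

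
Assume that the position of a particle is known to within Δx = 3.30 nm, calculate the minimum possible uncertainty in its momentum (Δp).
1.598 × 10^-26 kg·m/s

Using the Heisenberg uncertainty principle:
ΔxΔp ≥ ℏ/2

The minimum uncertainty in momentum is:
Δp_min = ℏ/(2Δx)
Δp_min = (1.055e-34 J·s) / (2 × 3.300e-09 m)
Δp_min = 1.598e-26 kg·m/s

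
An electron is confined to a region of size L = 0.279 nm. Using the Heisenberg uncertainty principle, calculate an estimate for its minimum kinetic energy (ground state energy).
122.364 meV

Using the uncertainty principle to estimate ground state energy:

1. The position uncertainty is approximately the confinement size:
   Δx ≈ L = 2.790e-10 m

2. From ΔxΔp ≥ ℏ/2, the minimum momentum uncertainty is:
   Δp ≈ ℏ/(2L) = 1.890e-25 kg·m/s

3. The kinetic energy is approximately:
   KE ≈ (Δp)²/(2m) = (1.890e-25)²/(2 × 9.109e-31 kg)
   KE ≈ 1.960e-20 J = 122.364 meV

This is an order-of-magnitude estimate of the ground state energy.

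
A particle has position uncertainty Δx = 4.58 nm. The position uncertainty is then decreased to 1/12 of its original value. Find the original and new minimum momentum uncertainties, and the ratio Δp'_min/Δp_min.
Original Δp_min = 1.151 × 10^-26 kg·m/s; new Δp'_min = 1.382 × 10^-25 kg·m/s; ratio Δp'_min/Δp_min = 12.

From the uncertainty principle ΔxΔp ≥ ℏ/2, the minimum momentum uncertainty is Δp_min = ℏ/(2Δx).

Original (Δx = 4.58 nm = 4.580e-09 m):
Δp_min = (1.055e-34 J·s)/(2 × 4.580e-09 m) = 1.151e-26 kg·m/s

When Δx → (1/12)Δx:
Δp'_min = ℏ/(2 × (1/12)Δx) = 12 × ℏ/(2Δx) = 12 × Δp_min
Δp'_min = 12 × 1.151e-26 kg·m/s = 1.382e-25 kg·m/s

Since Δp_min ∝ 1/Δx, when Δx is decreased to 1/12 of its original value, Δp_min increases to 12 times its original value.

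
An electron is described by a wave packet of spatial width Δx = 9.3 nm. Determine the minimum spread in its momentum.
5.670 × 10^-27 kg·m/s

For a wave packet, the spatial width Δx and momentum spread Δp are related by the uncertainty principle:
ΔxΔp ≥ ℏ/2

The minimum momentum spread is:
Δp_min = ℏ/(2Δx)
Δp_min = (1.055e-34 J·s) / (2 × 9.300e-09 m)
Δp_min = 5.670e-27 kg·m/s

A wave packet cannot have both a well-defined position and well-defined momentum.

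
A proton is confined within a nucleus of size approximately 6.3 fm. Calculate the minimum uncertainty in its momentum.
8.370 × 10^-21 kg·m/s

Using the Heisenberg uncertainty principle:
ΔxΔp ≥ ℏ/2

With Δx ≈ L = 6.300e-15 m (the confinement size):
Δp_min = ℏ/(2Δx)
Δp_min = (1.055e-34 J·s) / (2 × 6.300e-15 m)
Δp_min = 8.370e-21 kg·m/s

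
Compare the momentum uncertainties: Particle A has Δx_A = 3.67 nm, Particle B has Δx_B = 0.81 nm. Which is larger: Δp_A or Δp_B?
Particle B has the larger minimum momentum uncertainty, by a factor of 4.53.

For each particle, the minimum momentum uncertainty is Δp_min = ℏ/(2Δx):

Particle A: Δp_A = ℏ/(2×3.670e-09 m) = 1.437e-26 kg·m/s
Particle B: Δp_B = ℏ/(2×8.100e-10 m) = 6.510e-26 kg·m/s

Ratio: Δp_B/Δp_A = 4.53

Since Δp_min ∝ 1/Δx, the particle with smaller position uncertainty (B) has larger momentum uncertainty.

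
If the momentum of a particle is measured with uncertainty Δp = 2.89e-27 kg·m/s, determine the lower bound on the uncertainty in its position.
18.245 nm

Using the Heisenberg uncertainty principle:
ΔxΔp ≥ ℏ/2

The minimum uncertainty in position is:
Δx_min = ℏ/(2Δp)
Δx_min = (1.055e-34 J·s) / (2 × 2.890e-27 kg·m/s)
Δx_min = 1.825e-08 m = 18.245 nm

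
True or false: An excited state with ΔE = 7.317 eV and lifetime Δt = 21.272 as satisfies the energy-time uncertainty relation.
No, it violates the uncertainty relation.

Calculate the product ΔEΔt:
ΔE = 7.317 eV = 1.172e-18 J
ΔEΔt = (1.172e-18 J) × (2.127e-17 s)
ΔEΔt = 2.494e-35 J·s

Compare to the minimum allowed value ℏ/2:
ℏ/2 = 5.273e-35 J·s

Since ΔEΔt = 2.494e-35 J·s < 5.273e-35 J·s = ℏ/2,
this violates the uncertainty relation.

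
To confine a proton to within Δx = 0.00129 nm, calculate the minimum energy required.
3.117 eV

Localizing a particle requires giving it sufficient momentum uncertainty:

1. From uncertainty principle: Δp ≥ ℏ/(2Δx)
   Δp_min = (1.055e-34 J·s) / (2 × 1.290e-12 m)
   Δp_min = 4.087e-23 kg·m/s

2. This momentum uncertainty corresponds to kinetic energy:
   KE ≈ (Δp)²/(2m) = (4.087e-23)²/(2 × 1.673e-27 kg)
   KE = 4.994e-19 J = 3.117 eV

Tighter localization requires more energy.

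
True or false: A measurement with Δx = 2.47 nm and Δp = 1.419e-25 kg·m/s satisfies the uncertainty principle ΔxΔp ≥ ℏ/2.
Yes, it satisfies the uncertainty principle.

Calculate the product ΔxΔp:
ΔxΔp = (2.470e-09 m) × (1.419e-25 kg·m/s)
ΔxΔp = 3.505e-34 J·s

Compare to the minimum allowed value ℏ/2:
ℏ/2 = 5.273e-35 J·s

Since ΔxΔp = 3.505e-34 J·s ≥ 5.273e-35 J·s = ℏ/2,
the measurement satisfies the uncertainty principle.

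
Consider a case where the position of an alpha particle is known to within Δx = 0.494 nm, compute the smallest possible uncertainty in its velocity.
16.064 m/s

Using the Heisenberg uncertainty principle and Δp = mΔv:
ΔxΔp ≥ ℏ/2
Δx(mΔv) ≥ ℏ/2

The minimum uncertainty in velocity is:
Δv_min = ℏ/(2mΔx)
Δv_min = (1.055e-34 J·s) / (2 × 6.645e-27 kg × 4.940e-10 m)
Δv_min = 1.606e+01 m/s = 16.064 m/s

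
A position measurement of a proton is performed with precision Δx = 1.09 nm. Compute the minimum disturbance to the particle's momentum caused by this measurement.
4.837 × 10^-26 kg·m/s

The uncertainty principle implies that measuring position disturbs momentum:
ΔxΔp ≥ ℏ/2

When we measure position with precision Δx, we necessarily introduce a momentum uncertainty:
Δp ≥ ℏ/(2Δx)
Δp_min = (1.055e-34 J·s) / (2 × 1.090e-09 m)
Δp_min = 4.837e-26 kg·m/s

The more precisely we measure position, the greater the momentum disturbance.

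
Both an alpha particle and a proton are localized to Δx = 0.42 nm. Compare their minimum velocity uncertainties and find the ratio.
The proton has the larger minimum velocity uncertainty, by a ratio of 4.0.

For both particles, Δp_min = ℏ/(2Δx) = 1.255e-25 kg·m/s (same for both).

The velocity uncertainty is Δv = Δp/m:
- alpha particle: Δv = 1.255e-25 / 6.645e-27 = 1.889e+01 m/s = 18.894 m/s
- proton: Δv = 1.255e-25 / 1.673e-27 = 7.506e+01 m/s = 75.058 m/s

Ratio: 7.506e+01 / 1.889e+01 = 4.0

The lighter particle has larger velocity uncertainty because Δv ∝ 1/m.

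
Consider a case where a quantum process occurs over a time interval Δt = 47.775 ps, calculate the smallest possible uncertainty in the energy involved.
6.889 μeV

Using the energy-time uncertainty principle:
ΔEΔt ≥ ℏ/2

The minimum uncertainty in energy is:
ΔE_min = ℏ/(2Δt)
ΔE_min = (1.055e-34 J·s) / (2 × 4.777e-11 s)
ΔE_min = 1.104e-24 J = 6.889 μeV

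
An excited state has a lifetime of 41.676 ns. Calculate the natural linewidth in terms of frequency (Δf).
1.909 MHz

Using the energy-time uncertainty principle and E = hf:
ΔEΔt ≥ ℏ/2
hΔf·Δt ≥ ℏ/2

The minimum frequency uncertainty is:
Δf = ℏ/(2hτ) = 1/(4πτ)
Δf = 1/(4π × 4.168e-08 s)
Δf = 1.909e+06 Hz = 1.909 MHz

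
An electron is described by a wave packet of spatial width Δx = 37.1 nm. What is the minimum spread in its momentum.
1.421 × 10^-27 kg·m/s

For a wave packet, the spatial width Δx and momentum spread Δp are related by the uncertainty principle:
ΔxΔp ≥ ℏ/2

The minimum momentum spread is:
Δp_min = ℏ/(2Δx)
Δp_min = (1.055e-34 J·s) / (2 × 3.710e-08 m)
Δp_min = 1.421e-27 kg·m/s

A wave packet cannot have both a well-defined position and well-defined momentum.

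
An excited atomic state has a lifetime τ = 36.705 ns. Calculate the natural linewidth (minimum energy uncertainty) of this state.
8.966 neV

Using the energy-time uncertainty principle:
ΔEΔt ≥ ℏ/2

The lifetime τ represents the time uncertainty Δt.
The natural linewidth (minimum energy uncertainty) is:

ΔE = ℏ/(2τ)
ΔE = (1.055e-34 J·s) / (2 × 3.670e-08 s)
ΔE = 1.437e-27 J = 8.966 neV

This natural linewidth limits the precision of spectroscopic measurements.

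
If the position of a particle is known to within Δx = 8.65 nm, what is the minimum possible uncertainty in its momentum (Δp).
6.096 × 10^-27 kg·m/s

Using the Heisenberg uncertainty principle:
ΔxΔp ≥ ℏ/2

The minimum uncertainty in momentum is:
Δp_min = ℏ/(2Δx)
Δp_min = (1.055e-34 J·s) / (2 × 8.650e-09 m)
Δp_min = 6.096e-27 kg·m/s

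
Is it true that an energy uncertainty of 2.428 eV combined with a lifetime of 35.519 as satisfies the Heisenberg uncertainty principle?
No, it violates the uncertainty relation.

Calculate the product ΔEΔt:
ΔE = 2.428 eV = 3.890e-19 J
ΔEΔt = (3.890e-19 J) × (3.552e-17 s)
ΔEΔt = 1.382e-35 J·s

Compare to the minimum allowed value ℏ/2:
ℏ/2 = 5.273e-35 J·s

Since ΔEΔt = 1.382e-35 J·s < 5.273e-35 J·s = ℏ/2,
this violates the uncertainty relation.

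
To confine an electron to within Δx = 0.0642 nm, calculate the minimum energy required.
2.311 eV

Localizing a particle requires giving it sufficient momentum uncertainty:

1. From uncertainty principle: Δp ≥ ℏ/(2Δx)
   Δp_min = (1.055e-34 J·s) / (2 × 6.420e-11 m)
   Δp_min = 8.213e-25 kg·m/s

2. This momentum uncertainty corresponds to kinetic energy:
   KE ≈ (Δp)²/(2m) = (8.213e-25)²/(2 × 9.109e-31 kg)
   KE = 3.703e-19 J = 2.311 eV

Tighter localization requires more energy.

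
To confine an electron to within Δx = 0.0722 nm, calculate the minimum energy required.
1.827 eV

Localizing a particle requires giving it sufficient momentum uncertainty:

1. From uncertainty principle: Δp ≥ ℏ/(2Δx)
   Δp_min = (1.055e-34 J·s) / (2 × 7.220e-11 m)
   Δp_min = 7.303e-25 kg·m/s

2. This momentum uncertainty corresponds to kinetic energy:
   KE ≈ (Δp)²/(2m) = (7.303e-25)²/(2 × 9.109e-31 kg)
   KE = 2.928e-19 J = 1.827 eV

Tighter localization requires more energy.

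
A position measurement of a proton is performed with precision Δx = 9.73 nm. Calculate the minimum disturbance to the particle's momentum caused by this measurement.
5.419 × 10^-27 kg·m/s

The uncertainty principle implies that measuring position disturbs momentum:
ΔxΔp ≥ ℏ/2

When we measure position with precision Δx, we necessarily introduce a momentum uncertainty:
Δp ≥ ℏ/(2Δx)
Δp_min = (1.055e-34 J·s) / (2 × 9.730e-09 m)
Δp_min = 5.419e-27 kg·m/s

The more precisely we measure position, the greater the momentum disturbance.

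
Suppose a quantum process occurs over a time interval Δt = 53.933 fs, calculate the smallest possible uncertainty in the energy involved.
6.102 meV

Using the energy-time uncertainty principle:
ΔEΔt ≥ ℏ/2

The minimum uncertainty in energy is:
ΔE_min = ℏ/(2Δt)
ΔE_min = (1.055e-34 J·s) / (2 × 5.393e-14 s)
ΔE_min = 9.777e-22 J = 6.102 meV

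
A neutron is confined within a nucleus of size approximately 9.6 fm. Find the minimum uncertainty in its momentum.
5.493 × 10^-21 kg·m/s

Using the Heisenberg uncertainty principle:
ΔxΔp ≥ ℏ/2

With Δx ≈ L = 9.600e-15 m (the confinement size):
Δp_min = ℏ/(2Δx)
Δp_min = (1.055e-34 J·s) / (2 × 9.600e-15 m)
Δp_min = 5.493e-21 kg·m/s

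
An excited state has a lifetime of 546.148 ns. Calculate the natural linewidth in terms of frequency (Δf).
145.707 kHz

Using the energy-time uncertainty principle and E = hf:
ΔEΔt ≥ ℏ/2
hΔf·Δt ≥ ℏ/2

The minimum frequency uncertainty is:
Δf = ℏ/(2hτ) = 1/(4πτ)
Δf = 1/(4π × 5.461e-07 s)
Δf = 1.457e+05 Hz = 145.707 kHz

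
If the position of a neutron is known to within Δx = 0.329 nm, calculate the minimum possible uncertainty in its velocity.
95.687 m/s

Using the Heisenberg uncertainty principle and Δp = mΔv:
ΔxΔp ≥ ℏ/2
Δx(mΔv) ≥ ℏ/2

The minimum uncertainty in velocity is:
Δv_min = ℏ/(2mΔx)
Δv_min = (1.055e-34 J·s) / (2 × 1.675e-27 kg × 3.290e-10 m)
Δv_min = 9.569e+01 m/s = 95.687 m/s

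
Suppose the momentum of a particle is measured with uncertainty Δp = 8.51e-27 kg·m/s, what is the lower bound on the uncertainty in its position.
6.196 nm

Using the Heisenberg uncertainty principle:
ΔxΔp ≥ ℏ/2

The minimum uncertainty in position is:
Δx_min = ℏ/(2Δp)
Δx_min = (1.055e-34 J·s) / (2 × 8.510e-27 kg·m/s)
Δx_min = 6.196e-09 m = 6.196 nm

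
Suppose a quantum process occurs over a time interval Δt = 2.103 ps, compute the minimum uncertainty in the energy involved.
156.494 μeV

Using the energy-time uncertainty principle:
ΔEΔt ≥ ℏ/2

The minimum uncertainty in energy is:
ΔE_min = ℏ/(2Δt)
ΔE_min = (1.055e-34 J·s) / (2 × 2.103e-12 s)
ΔE_min = 2.507e-23 J = 156.494 μeV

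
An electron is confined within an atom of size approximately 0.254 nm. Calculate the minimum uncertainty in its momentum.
2.076 × 10^-25 kg·m/s

Using the Heisenberg uncertainty principle:
ΔxΔp ≥ ℏ/2

With Δx ≈ L = 2.540e-10 m (the confinement size):
Δp_min = ℏ/(2Δx)
Δp_min = (1.055e-34 J·s) / (2 × 2.540e-10 m)
Δp_min = 2.076e-25 kg·m/s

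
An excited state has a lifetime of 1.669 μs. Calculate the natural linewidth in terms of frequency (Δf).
47.680 kHz

Using the energy-time uncertainty principle and E = hf:
ΔEΔt ≥ ℏ/2
hΔf·Δt ≥ ℏ/2

The minimum frequency uncertainty is:
Δf = ℏ/(2hτ) = 1/(4πτ)
Δf = 1/(4π × 1.669e-06 s)
Δf = 4.768e+04 Hz = 47.680 kHz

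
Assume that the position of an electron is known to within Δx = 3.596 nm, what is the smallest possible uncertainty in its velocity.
16.097 km/s

Using the Heisenberg uncertainty principle and Δp = mΔv:
ΔxΔp ≥ ℏ/2
Δx(mΔv) ≥ ℏ/2

The minimum uncertainty in velocity is:
Δv_min = ℏ/(2mΔx)
Δv_min = (1.055e-34 J·s) / (2 × 9.109e-31 kg × 3.596e-09 m)
Δv_min = 1.610e+04 m/s = 16.097 km/s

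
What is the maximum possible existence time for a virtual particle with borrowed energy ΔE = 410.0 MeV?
8.027 × 10^-25 s

Using the energy-time uncertainty principle:
ΔEΔt ≥ ℏ/2

For a virtual particle borrowing energy ΔE, the maximum lifetime is:
Δt_max = ℏ/(2ΔE)

Converting energy:
ΔE = 410.0 MeV = 6.569e-11 J

Δt_max = (1.055e-34 J·s) / (2 × 6.569e-11 J)
Δt_max = 8.027e-25 s = 8.027 × 10^-25 s

Virtual particles with higher borrowed energy exist for shorter times.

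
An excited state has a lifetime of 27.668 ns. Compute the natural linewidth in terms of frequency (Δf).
2.876 MHz

Using the energy-time uncertainty principle and E = hf:
ΔEΔt ≥ ℏ/2
hΔf·Δt ≥ ℏ/2

The minimum frequency uncertainty is:
Δf = ℏ/(2hτ) = 1/(4πτ)
Δf = 1/(4π × 2.767e-08 s)
Δf = 2.876e+06 Hz = 2.876 MHz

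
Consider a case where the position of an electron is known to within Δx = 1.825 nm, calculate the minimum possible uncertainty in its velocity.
31.717 km/s

Using the Heisenberg uncertainty principle and Δp = mΔv:
ΔxΔp ≥ ℏ/2
Δx(mΔv) ≥ ℏ/2

The minimum uncertainty in velocity is:
Δv_min = ℏ/(2mΔx)
Δv_min = (1.055e-34 J·s) / (2 × 9.109e-31 kg × 1.825e-09 m)
Δv_min = 3.172e+04 m/s = 31.717 km/s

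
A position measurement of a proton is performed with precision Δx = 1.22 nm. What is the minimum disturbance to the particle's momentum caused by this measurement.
4.322 × 10^-26 kg·m/s

The uncertainty principle implies that measuring position disturbs momentum:
ΔxΔp ≥ ℏ/2

When we measure position with precision Δx, we necessarily introduce a momentum uncertainty:
Δp ≥ ℏ/(2Δx)
Δp_min = (1.055e-34 J·s) / (2 × 1.220e-09 m)
Δp_min = 4.322e-26 kg·m/s

The more precisely we measure position, the greater the momentum disturbance.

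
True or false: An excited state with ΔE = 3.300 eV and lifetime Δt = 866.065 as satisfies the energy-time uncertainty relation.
Yes, it satisfies the uncertainty relation.

Calculate the product ΔEΔt:
ΔE = 3.300 eV = 5.287e-19 J
ΔEΔt = (5.287e-19 J) × (8.661e-16 s)
ΔEΔt = 4.579e-34 J·s

Compare to the minimum allowed value ℏ/2:
ℏ/2 = 5.273e-35 J·s

Since ΔEΔt = 4.579e-34 J·s ≥ 5.273e-35 J·s = ℏ/2,
this satisfies the uncertainty relation.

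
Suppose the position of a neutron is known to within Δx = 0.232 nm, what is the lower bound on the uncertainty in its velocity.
135.694 m/s

Using the Heisenberg uncertainty principle and Δp = mΔv:
ΔxΔp ≥ ℏ/2
Δx(mΔv) ≥ ℏ/2

The minimum uncertainty in velocity is:
Δv_min = ℏ/(2mΔx)
Δv_min = (1.055e-34 J·s) / (2 × 1.675e-27 kg × 2.320e-10 m)
Δv_min = 1.357e+02 m/s = 135.694 m/s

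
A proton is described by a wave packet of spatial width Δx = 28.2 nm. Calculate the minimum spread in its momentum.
1.870 × 10^-27 kg·m/s

For a wave packet, the spatial width Δx and momentum spread Δp are related by the uncertainty principle:
ΔxΔp ≥ ℏ/2

The minimum momentum spread is:
Δp_min = ℏ/(2Δx)
Δp_min = (1.055e-34 J·s) / (2 × 2.820e-08 m)
Δp_min = 1.870e-27 kg·m/s

A wave packet cannot have both a well-defined position and well-defined momentum.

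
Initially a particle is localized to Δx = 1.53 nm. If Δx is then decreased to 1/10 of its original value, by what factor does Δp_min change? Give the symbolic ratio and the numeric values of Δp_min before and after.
Original Δp_min = 3.446 × 10^-26 kg·m/s; new Δp'_min = 3.446 × 10^-25 kg·m/s; ratio Δp'_min/Δp_min = 10.

From the uncertainty principle ΔxΔp ≥ ℏ/2, the minimum momentum uncertainty is Δp_min = ℏ/(2Δx).

Original (Δx = 1.53 nm = 1.530e-09 m):
Δp_min = (1.055e-34 J·s)/(2 × 1.530e-09 m) = 3.446e-26 kg·m/s

When Δx → (1/10)Δx:
Δp'_min = ℏ/(2 × (1/10)Δx) = 10 × ℏ/(2Δx) = 10 × Δp_min
Δp'_min = 10 × 3.446e-26 kg·m/s = 3.446e-25 kg·m/s

Since Δp_min ∝ 1/Δx, when Δx is decreased to 1/10 of its original value, Δp_min increases to 10 times its original value.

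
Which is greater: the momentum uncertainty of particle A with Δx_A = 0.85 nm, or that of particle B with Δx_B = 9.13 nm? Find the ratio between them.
Particle A has the larger minimum momentum uncertainty, by a factor of 10.74.

For each particle, the minimum momentum uncertainty is Δp_min = ℏ/(2Δx):

Particle A: Δp_A = ℏ/(2×8.500e-10 m) = 6.203e-26 kg·m/s
Particle B: Δp_B = ℏ/(2×9.130e-09 m) = 5.775e-27 kg·m/s

Ratio: Δp_A/Δp_B = 10.74

Since Δp_min ∝ 1/Δx, the particle with smaller position uncertainty (A) has larger momentum uncertainty.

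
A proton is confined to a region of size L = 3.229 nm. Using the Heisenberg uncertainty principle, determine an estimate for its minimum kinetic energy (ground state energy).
497.529 neV

Using the uncertainty principle to estimate ground state energy:

1. The position uncertainty is approximately the confinement size:
   Δx ≈ L = 3.229e-09 m

2. From ΔxΔp ≥ ℏ/2, the minimum momentum uncertainty is:
   Δp ≈ ℏ/(2L) = 1.633e-26 kg·m/s

3. The kinetic energy is approximately:
   KE ≈ (Δp)²/(2m) = (1.633e-26)²/(2 × 1.673e-27 kg)
   KE ≈ 7.971e-26 J = 497.529 neV

This is an order-of-magnitude estimate of the ground state energy.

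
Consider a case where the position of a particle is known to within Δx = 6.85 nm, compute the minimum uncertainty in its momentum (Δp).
7.698 × 10^-27 kg·m/s

Using the Heisenberg uncertainty principle:
ΔxΔp ≥ ℏ/2

The minimum uncertainty in momentum is:
Δp_min = ℏ/(2Δx)
Δp_min = (1.055e-34 J·s) / (2 × 6.850e-09 m)
Δp_min = 7.698e-27 kg·m/s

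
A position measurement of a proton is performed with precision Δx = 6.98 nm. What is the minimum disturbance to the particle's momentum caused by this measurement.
7.554 × 10^-27 kg·m/s

The uncertainty principle implies that measuring position disturbs momentum:
ΔxΔp ≥ ℏ/2

When we measure position with precision Δx, we necessarily introduce a momentum uncertainty:
Δp ≥ ℏ/(2Δx)
Δp_min = (1.055e-34 J·s) / (2 × 6.980e-09 m)
Δp_min = 7.554e-27 kg·m/s

The more precisely we measure position, the greater the momentum disturbance.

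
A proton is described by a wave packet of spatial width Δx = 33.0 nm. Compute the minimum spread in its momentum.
1.598 × 10^-27 kg·m/s

For a wave packet, the spatial width Δx and momentum spread Δp are related by the uncertainty principle:
ΔxΔp ≥ ℏ/2

The minimum momentum spread is:
Δp_min = ℏ/(2Δx)
Δp_min = (1.055e-34 J·s) / (2 × 3.300e-08 m)
Δp_min = 1.598e-27 kg·m/s

A wave packet cannot have both a well-defined position and well-defined momentum.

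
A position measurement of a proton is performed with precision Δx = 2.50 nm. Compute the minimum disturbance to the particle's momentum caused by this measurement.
2.109 × 10^-26 kg·m/s

The uncertainty principle implies that measuring position disturbs momentum:
ΔxΔp ≥ ℏ/2

When we measure position with precision Δx, we necessarily introduce a momentum uncertainty:
Δp ≥ ℏ/(2Δx)
Δp_min = (1.055e-34 J·s) / (2 × 2.500e-09 m)
Δp_min = 2.109e-26 kg·m/s

The more precisely we measure position, the greater the momentum disturbance.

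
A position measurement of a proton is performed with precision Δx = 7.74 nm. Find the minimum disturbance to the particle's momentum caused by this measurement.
6.812 × 10^-27 kg·m/s

The uncertainty principle implies that measuring position disturbs momentum:
ΔxΔp ≥ ℏ/2

When we measure position with precision Δx, we necessarily introduce a momentum uncertainty:
Δp ≥ ℏ/(2Δx)
Δp_min = (1.055e-34 J·s) / (2 × 7.740e-09 m)
Δp_min = 6.812e-27 kg·m/s

The more precisely we measure position, the greater the momentum disturbance.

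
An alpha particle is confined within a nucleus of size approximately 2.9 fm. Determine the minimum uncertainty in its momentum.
1.818 × 10^-20 kg·m/s

Using the Heisenberg uncertainty principle:
ΔxΔp ≥ ℏ/2

With Δx ≈ L = 2.900e-15 m (the confinement size):
Δp_min = ℏ/(2Δx)
Δp_min = (1.055e-34 J·s) / (2 × 2.900e-15 m)
Δp_min = 1.818e-20 kg·m/s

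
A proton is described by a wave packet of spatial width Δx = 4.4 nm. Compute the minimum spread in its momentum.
1.198 × 10^-26 kg·m/s

For a wave packet, the spatial width Δx and momentum spread Δp are related by the uncertainty principle:
ΔxΔp ≥ ℏ/2

The minimum momentum spread is:
Δp_min = ℏ/(2Δx)
Δp_min = (1.055e-34 J·s) / (2 × 4.400e-09 m)
Δp_min = 1.198e-26 kg·m/s

A wave packet cannot have both a well-defined position and well-defined momentum.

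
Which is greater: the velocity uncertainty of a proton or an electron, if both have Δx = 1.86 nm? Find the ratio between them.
The electron has the larger minimum velocity uncertainty, by a ratio of 1836.2.

For both particles, Δp_min = ℏ/(2Δx) = 2.835e-26 kg·m/s (same for both).

The velocity uncertainty is Δv = Δp/m:
- proton: Δv = 2.835e-26 / 1.673e-27 = 1.695e+01 m/s = 16.949 m/s
- electron: Δv = 2.835e-26 / 9.109e-31 = 3.112e+04 m/s = 31.120 km/s

Ratio: 3.112e+04 / 1.695e+01 = 1836.2

The lighter particle has larger velocity uncertainty because Δv ∝ 1/m.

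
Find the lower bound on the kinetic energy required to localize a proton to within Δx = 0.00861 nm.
69.976 meV

Localizing a particle requires giving it sufficient momentum uncertainty:

1. From uncertainty principle: Δp ≥ ℏ/(2Δx)
   Δp_min = (1.055e-34 J·s) / (2 × 8.610e-12 m)
   Δp_min = 6.124e-24 kg·m/s

2. This momentum uncertainty corresponds to kinetic energy:
   KE ≈ (Δp)²/(2m) = (6.124e-24)²/(2 × 1.673e-27 kg)
   KE = 1.121e-20 J = 69.976 meV

Tighter localization requires more energy.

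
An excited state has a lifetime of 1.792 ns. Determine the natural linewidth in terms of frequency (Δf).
44.407 MHz

Using the energy-time uncertainty principle and E = hf:
ΔEΔt ≥ ℏ/2
hΔf·Δt ≥ ℏ/2

The minimum frequency uncertainty is:
Δf = ℏ/(2hτ) = 1/(4πτ)
Δf = 1/(4π × 1.792e-09 s)
Δf = 4.441e+07 Hz = 44.407 MHz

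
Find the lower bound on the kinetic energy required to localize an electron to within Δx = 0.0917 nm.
1.133 eV

Localizing a particle requires giving it sufficient momentum uncertainty:

1. From uncertainty principle: Δp ≥ ℏ/(2Δx)
   Δp_min = (1.055e-34 J·s) / (2 × 9.170e-11 m)
   Δp_min = 5.750e-25 kg·m/s

2. This momentum uncertainty corresponds to kinetic energy:
   KE ≈ (Δp)²/(2m) = (5.750e-25)²/(2 × 9.109e-31 kg)
   KE = 1.815e-19 J = 1.133 eV

Tighter localization requires more energy.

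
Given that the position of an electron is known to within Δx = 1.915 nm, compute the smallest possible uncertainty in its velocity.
30.227 km/s

Using the Heisenberg uncertainty principle and Δp = mΔv:
ΔxΔp ≥ ℏ/2
Δx(mΔv) ≥ ℏ/2

The minimum uncertainty in velocity is:
Δv_min = ℏ/(2mΔx)
Δv_min = (1.055e-34 J·s) / (2 × 9.109e-31 kg × 1.915e-09 m)
Δv_min = 3.023e+04 m/s = 30.227 km/s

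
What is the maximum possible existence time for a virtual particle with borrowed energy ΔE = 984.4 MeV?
3.343 × 10^-25 s

Using the energy-time uncertainty principle:
ΔEΔt ≥ ℏ/2

For a virtual particle borrowing energy ΔE, the maximum lifetime is:
Δt_max = ℏ/(2ΔE)

Converting energy:
ΔE = 984.4 MeV = 1.577e-10 J

Δt_max = (1.055e-34 J·s) / (2 × 1.577e-10 J)
Δt_max = 3.343e-25 s = 3.343 × 10^-25 s

Virtual particles with higher borrowed energy exist for shorter times.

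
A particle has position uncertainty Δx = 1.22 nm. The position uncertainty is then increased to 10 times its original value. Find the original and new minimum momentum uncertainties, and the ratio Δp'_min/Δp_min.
Original Δp_min = 4.322 × 10^-26 kg·m/s; new Δp'_min = 4.322 × 10^-27 kg·m/s; ratio Δp'_min/Δp_min = 1/10.

From the uncertainty principle ΔxΔp ≥ ℏ/2, the minimum momentum uncertainty is Δp_min = ℏ/(2Δx).

Original (Δx = 1.22 nm = 1.220e-09 m):
Δp_min = (1.055e-34 J·s)/(2 × 1.220e-09 m) = 4.322e-26 kg·m/s

When Δx → 10Δx:
Δp'_min = ℏ/(2 × 10Δx) = (1/10) × ℏ/(2Δx) = (1/10) × Δp_min
Δp'_min = 1/10 × 4.322e-26 kg·m/s = 4.322e-27 kg·m/s

Since Δp_min ∝ 1/Δx, when Δx is increased to 10 times its original value, Δp_min decreases to 1/10 of its original value.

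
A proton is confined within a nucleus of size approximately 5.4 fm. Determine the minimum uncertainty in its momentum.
9.765 × 10^-21 kg·m/s

Using the Heisenberg uncertainty principle:
ΔxΔp ≥ ℏ/2

With Δx ≈ L = 5.400e-15 m (the confinement size):
Δp_min = ℏ/(2Δx)
Δp_min = (1.055e-34 J·s) / (2 × 5.400e-15 m)
Δp_min = 9.765e-21 kg·m/s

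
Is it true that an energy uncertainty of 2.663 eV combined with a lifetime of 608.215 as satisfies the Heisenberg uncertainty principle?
Yes, it satisfies the uncertainty relation.

Calculate the product ΔEΔt:
ΔE = 2.663 eV = 4.267e-19 J
ΔEΔt = (4.267e-19 J) × (6.082e-16 s)
ΔEΔt = 2.595e-34 J·s

Compare to the minimum allowed value ℏ/2:
ℏ/2 = 5.273e-35 J·s

Since ΔEΔt = 2.595e-34 J·s ≥ 5.273e-35 J·s = ℏ/2,
this satisfies the uncertainty relation.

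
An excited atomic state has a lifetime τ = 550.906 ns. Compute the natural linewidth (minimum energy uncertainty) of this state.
597.390 peV

Using the energy-time uncertainty principle:
ΔEΔt ≥ ℏ/2

The lifetime τ represents the time uncertainty Δt.
The natural linewidth (minimum energy uncertainty) is:

ΔE = ℏ/(2τ)
ΔE = (1.055e-34 J·s) / (2 × 5.509e-07 s)
ΔE = 9.571e-29 J = 597.390 peV

This natural linewidth limits the precision of spectroscopic measurements.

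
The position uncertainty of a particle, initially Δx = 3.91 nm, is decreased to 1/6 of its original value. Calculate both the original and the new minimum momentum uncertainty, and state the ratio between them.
Original Δp_min = 1.349 × 10^-26 kg·m/s; new Δp'_min = 8.091 × 10^-26 kg·m/s; ratio Δp'_min/Δp_min = 6.

From the uncertainty principle ΔxΔp ≥ ℏ/2, the minimum momentum uncertainty is Δp_min = ℏ/(2Δx).

Original (Δx = 3.91 nm = 3.910e-09 m):
Δp_min = (1.055e-34 J·s)/(2 × 3.910e-09 m) = 1.349e-26 kg·m/s

When Δx → (1/6)Δx:
Δp'_min = ℏ/(2 × (1/6)Δx) = 6 × ℏ/(2Δx) = 6 × Δp_min
Δp'_min = 6 × 1.349e-26 kg·m/s = 8.091e-26 kg·m/s

Since Δp_min ∝ 1/Δx, when Δx is decreased to 1/6 of its original value, Δp_min increases to 6 times its original value.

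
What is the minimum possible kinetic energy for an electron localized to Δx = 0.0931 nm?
1.099 eV

Localizing a particle requires giving it sufficient momentum uncertainty:

1. From uncertainty principle: Δp ≥ ℏ/(2Δx)
   Δp_min = (1.055e-34 J·s) / (2 × 9.310e-11 m)
   Δp_min = 5.664e-25 kg·m/s

2. This momentum uncertainty corresponds to kinetic energy:
   KE ≈ (Δp)²/(2m) = (5.664e-25)²/(2 × 9.109e-31 kg)
   KE = 1.761e-19 J = 1.099 eV

Tighter localization requires more energy.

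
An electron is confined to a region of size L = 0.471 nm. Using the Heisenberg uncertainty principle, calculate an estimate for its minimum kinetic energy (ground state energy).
42.936 meV

Using the uncertainty principle to estimate ground state energy:

1. The position uncertainty is approximately the confinement size:
   Δx ≈ L = 4.710e-10 m

2. From ΔxΔp ≥ ℏ/2, the minimum momentum uncertainty is:
   Δp ≈ ℏ/(2L) = 1.120e-25 kg·m/s

3. The kinetic energy is approximately:
   KE ≈ (Δp)²/(2m) = (1.120e-25)²/(2 × 9.109e-31 kg)
   KE ≈ 6.879e-21 J = 42.936 meV

This is an order-of-magnitude estimate of the ground state energy.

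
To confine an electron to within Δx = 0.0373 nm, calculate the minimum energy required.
6.846 eV

Localizing a particle requires giving it sufficient momentum uncertainty:

1. From uncertainty principle: Δp ≥ ℏ/(2Δx)
   Δp_min = (1.055e-34 J·s) / (2 × 3.730e-11 m)
   Δp_min = 1.414e-24 kg·m/s

2. This momentum uncertainty corresponds to kinetic energy:
   KE ≈ (Δp)²/(2m) = (1.414e-24)²/(2 × 9.109e-31 kg)
   KE = 1.097e-18 J = 6.846 eV

Tighter localization requires more energy.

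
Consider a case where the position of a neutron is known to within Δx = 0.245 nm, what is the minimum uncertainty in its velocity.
128.494 m/s

Using the Heisenberg uncertainty principle and Δp = mΔv:
ΔxΔp ≥ ℏ/2
Δx(mΔv) ≥ ℏ/2

The minimum uncertainty in velocity is:
Δv_min = ℏ/(2mΔx)
Δv_min = (1.055e-34 J·s) / (2 × 1.675e-27 kg × 2.450e-10 m)
Δv_min = 1.285e+02 m/s = 128.494 m/s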